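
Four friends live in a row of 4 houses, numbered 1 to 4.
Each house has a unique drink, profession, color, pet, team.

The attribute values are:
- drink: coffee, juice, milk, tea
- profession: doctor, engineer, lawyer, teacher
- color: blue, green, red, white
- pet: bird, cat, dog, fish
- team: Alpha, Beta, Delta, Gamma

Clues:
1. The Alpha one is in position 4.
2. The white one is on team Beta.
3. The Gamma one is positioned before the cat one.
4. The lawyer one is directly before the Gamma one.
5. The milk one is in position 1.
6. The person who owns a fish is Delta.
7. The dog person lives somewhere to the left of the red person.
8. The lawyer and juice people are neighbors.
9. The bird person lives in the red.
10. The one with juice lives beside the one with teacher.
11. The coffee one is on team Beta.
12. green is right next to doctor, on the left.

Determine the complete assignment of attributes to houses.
Solution:

House | Drink | Profession | Color | Pet | Team
-----------------------------------------------
  1   | milk | lawyer | green | fish | Delta
  2   | juice | doctor | blue | dog | Gamma
  3   | coffee | teacher | white | cat | Beta
  4   | tea | engineer | red | bird | Alpha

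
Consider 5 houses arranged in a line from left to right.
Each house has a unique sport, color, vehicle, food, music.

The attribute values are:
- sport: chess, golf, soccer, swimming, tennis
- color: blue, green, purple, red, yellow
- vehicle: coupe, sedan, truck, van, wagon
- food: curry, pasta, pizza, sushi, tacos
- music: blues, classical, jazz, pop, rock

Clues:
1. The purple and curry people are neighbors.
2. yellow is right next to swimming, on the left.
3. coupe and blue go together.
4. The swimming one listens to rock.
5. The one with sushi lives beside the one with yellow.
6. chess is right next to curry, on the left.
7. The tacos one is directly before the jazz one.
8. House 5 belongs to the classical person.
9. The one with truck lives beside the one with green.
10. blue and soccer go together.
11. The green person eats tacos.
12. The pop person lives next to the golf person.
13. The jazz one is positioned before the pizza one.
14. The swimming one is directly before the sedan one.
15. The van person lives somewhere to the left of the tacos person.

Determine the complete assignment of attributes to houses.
Solution:

House | Sport | Color | Vehicle | Food | Music
----------------------------------------------
  1   | chess | purple | van | sushi | pop
  2   | golf | yellow | truck | curry | blues
  3   | swimming | green | wagon | tacos | rock
  4   | tennis | red | sedan | pasta | jazz
  5   | soccer | blue | coupe | pizza | classical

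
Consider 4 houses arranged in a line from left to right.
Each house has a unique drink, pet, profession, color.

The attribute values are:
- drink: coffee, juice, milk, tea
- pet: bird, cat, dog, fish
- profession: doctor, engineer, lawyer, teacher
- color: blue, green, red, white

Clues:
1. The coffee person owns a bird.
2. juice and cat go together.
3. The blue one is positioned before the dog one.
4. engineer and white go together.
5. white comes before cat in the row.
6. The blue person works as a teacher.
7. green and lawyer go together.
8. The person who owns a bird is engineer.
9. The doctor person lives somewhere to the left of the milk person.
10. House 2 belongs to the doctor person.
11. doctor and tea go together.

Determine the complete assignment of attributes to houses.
Solution:

House | Drink | Pet | Profession | Color
----------------------------------------
  1   | coffee | bird | engineer | white
  2   | tea | fish | doctor | red
  3   | juice | cat | teacher | blue
  4   | milk | dog | lawyer | green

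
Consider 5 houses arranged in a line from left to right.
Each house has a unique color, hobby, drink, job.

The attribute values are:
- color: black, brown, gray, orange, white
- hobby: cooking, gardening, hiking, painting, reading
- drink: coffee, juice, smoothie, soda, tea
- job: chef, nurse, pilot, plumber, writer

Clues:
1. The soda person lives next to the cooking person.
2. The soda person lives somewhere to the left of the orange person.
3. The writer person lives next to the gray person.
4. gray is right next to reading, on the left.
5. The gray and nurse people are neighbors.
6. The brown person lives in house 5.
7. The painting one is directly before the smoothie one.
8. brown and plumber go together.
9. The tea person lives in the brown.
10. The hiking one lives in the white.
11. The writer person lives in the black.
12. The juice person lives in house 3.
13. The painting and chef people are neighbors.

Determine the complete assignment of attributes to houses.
Solution:

House | Color | Hobby | Drink | Job
-----------------------------------
  1   | black | painting | soda | writer
  2   | gray | cooking | smoothie | chef
  3   | orange | reading | juice | nurse
  4   | white | hiking | coffee | pilot
  5   | brown | gardening | tea | plumber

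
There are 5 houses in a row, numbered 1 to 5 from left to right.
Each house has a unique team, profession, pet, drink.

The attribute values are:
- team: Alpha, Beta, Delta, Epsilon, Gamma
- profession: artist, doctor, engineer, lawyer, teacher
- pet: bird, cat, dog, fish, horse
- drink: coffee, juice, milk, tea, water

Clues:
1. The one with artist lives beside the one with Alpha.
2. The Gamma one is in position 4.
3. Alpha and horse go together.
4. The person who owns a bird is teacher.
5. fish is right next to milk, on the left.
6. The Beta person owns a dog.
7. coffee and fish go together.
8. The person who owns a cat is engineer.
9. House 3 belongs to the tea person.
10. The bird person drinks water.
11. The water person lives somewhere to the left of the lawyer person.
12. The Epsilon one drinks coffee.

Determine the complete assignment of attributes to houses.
Solution:

House | Team | Profession | Pet | Drink
---------------------------------------
  1   | Epsilon | artist | fish | coffee
  2   | Alpha | doctor | horse | milk
  3   | Delta | engineer | cat | tea
  4   | Gamma | teacher | bird | water
  5   | Beta | lawyer | dog | juice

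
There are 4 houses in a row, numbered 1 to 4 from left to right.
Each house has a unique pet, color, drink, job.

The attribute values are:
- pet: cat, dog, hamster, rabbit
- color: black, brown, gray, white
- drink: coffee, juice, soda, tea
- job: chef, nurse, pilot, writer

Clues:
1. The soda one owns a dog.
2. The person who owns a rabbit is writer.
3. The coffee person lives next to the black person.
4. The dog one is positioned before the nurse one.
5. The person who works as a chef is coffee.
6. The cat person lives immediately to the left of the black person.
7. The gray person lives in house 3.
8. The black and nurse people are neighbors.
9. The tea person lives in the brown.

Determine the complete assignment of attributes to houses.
Solution:

House | Pet | Color | Drink | Job
---------------------------------
  1   | cat | white | coffee | chef
  2   | dog | black | soda | pilot
  3   | hamster | gray | juice | nurse
  4   | rabbit | brown | tea | writer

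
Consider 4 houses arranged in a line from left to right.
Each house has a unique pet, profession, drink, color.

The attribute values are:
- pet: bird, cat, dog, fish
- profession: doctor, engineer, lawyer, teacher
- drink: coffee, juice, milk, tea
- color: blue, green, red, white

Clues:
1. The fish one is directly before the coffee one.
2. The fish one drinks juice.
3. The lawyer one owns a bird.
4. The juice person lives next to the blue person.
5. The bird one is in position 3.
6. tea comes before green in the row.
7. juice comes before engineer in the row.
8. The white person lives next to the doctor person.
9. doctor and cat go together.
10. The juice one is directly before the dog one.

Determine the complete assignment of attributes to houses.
Solution:

House | Pet | Profession | Drink | Color
----------------------------------------
  1   | fish | teacher | juice | red
  2   | dog | engineer | coffee | blue
  3   | bird | lawyer | tea | white
  4   | cat | doctor | milk | green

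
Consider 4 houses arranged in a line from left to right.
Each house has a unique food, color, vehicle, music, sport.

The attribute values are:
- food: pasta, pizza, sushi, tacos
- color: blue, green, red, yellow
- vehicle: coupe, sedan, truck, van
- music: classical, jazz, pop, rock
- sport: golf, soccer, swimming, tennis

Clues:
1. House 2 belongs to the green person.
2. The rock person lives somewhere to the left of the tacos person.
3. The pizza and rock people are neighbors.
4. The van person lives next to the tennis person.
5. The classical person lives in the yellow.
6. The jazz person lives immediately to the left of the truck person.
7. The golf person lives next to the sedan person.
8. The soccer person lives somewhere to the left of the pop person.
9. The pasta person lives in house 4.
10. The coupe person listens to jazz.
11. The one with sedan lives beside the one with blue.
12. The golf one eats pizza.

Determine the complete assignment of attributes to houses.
Solution:

House | Food | Color | Vehicle | Music | Sport
----------------------------------------------
  1   | pizza | yellow | van | classical | golf
  2   | sushi | green | sedan | rock | tennis
  3   | tacos | blue | coupe | jazz | soccer
  4   | pasta | red | truck | pop | swimming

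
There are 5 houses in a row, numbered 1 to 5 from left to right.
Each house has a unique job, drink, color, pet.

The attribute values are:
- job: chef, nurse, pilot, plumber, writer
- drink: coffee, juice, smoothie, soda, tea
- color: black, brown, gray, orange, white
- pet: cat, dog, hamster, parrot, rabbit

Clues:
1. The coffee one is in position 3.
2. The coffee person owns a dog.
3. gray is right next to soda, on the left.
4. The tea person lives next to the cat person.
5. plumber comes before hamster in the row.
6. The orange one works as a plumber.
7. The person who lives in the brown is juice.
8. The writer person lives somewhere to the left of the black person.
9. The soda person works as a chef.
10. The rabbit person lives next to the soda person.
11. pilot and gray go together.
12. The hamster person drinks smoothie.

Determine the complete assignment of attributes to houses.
Solution:

House | Job | Drink | Color | Pet
---------------------------------
  1   | pilot | tea | gray | rabbit
  2   | chef | soda | white | cat
  3   | plumber | coffee | orange | dog
  4   | writer | juice | brown | parrot
  5   | nurse | smoothie | black | hamster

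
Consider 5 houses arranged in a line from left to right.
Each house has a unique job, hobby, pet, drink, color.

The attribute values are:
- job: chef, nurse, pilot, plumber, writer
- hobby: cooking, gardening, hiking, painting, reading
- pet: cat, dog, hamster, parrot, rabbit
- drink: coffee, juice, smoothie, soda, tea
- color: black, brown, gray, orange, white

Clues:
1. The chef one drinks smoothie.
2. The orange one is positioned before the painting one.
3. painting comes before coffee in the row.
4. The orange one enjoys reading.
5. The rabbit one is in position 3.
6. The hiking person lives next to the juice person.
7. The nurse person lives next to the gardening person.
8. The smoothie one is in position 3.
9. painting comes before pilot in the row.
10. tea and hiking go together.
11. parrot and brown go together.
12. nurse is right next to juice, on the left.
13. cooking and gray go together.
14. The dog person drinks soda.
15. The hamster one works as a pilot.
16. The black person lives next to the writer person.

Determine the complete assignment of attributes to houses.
Solution:

House | Job | Hobby | Pet | Drink | Color
-----------------------------------------
  1   | nurse | hiking | cat | tea | black
  2   | writer | gardening | parrot | juice | brown
  3   | chef | reading | rabbit | smoothie | orange
  4   | plumber | painting | dog | soda | white
  5   | pilot | cooking | hamster | coffee | gray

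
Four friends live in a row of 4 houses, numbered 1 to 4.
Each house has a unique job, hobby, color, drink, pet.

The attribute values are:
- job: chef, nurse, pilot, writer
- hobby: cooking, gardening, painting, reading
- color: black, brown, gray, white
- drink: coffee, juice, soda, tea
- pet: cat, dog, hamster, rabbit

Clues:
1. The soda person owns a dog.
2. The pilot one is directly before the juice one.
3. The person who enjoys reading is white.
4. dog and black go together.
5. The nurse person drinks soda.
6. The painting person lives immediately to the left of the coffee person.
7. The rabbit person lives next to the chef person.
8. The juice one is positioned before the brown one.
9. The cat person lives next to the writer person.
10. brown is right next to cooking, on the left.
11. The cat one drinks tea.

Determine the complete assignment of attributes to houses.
Solution:

House | Job | Hobby | Color | Drink | Pet
-----------------------------------------
  1   | pilot | reading | white | tea | cat
  2   | writer | painting | gray | juice | rabbit
  3   | chef | gardening | brown | coffee | hamster
  4   | nurse | cooking | black | soda | dog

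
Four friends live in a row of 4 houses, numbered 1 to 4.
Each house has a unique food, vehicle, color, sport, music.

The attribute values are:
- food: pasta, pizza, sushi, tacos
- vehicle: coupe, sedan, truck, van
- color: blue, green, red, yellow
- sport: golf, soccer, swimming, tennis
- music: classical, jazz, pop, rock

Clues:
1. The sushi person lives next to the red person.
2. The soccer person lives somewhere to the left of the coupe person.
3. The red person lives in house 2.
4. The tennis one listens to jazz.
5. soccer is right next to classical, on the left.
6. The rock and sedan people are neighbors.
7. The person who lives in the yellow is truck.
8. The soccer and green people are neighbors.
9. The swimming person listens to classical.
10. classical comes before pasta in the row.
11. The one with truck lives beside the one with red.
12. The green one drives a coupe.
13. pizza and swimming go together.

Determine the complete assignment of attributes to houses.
Solution:

House | Food | Vehicle | Color | Sport | Music
----------------------------------------------
  1   | sushi | truck | yellow | golf | rock
  2   | tacos | sedan | red | soccer | pop
  3   | pizza | coupe | green | swimming | classical
  4   | pasta | van | blue | tennis | jazz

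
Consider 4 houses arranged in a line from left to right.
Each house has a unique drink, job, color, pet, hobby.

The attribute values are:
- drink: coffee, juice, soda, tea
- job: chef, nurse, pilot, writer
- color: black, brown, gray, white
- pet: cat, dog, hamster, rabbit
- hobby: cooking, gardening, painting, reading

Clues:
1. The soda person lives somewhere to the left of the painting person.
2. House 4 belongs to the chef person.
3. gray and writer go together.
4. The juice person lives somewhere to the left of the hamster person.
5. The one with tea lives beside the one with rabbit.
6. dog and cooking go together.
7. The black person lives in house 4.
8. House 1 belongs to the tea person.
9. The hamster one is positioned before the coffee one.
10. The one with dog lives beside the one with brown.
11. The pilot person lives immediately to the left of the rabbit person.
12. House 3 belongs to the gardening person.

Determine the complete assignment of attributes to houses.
Solution:

House | Drink | Job | Color | Pet | Hobby
-----------------------------------------
  1   | tea | pilot | white | dog | cooking
  2   | juice | nurse | brown | rabbit | reading
  3   | soda | writer | gray | hamster | gardening
  4   | coffee | chef | black | cat | painting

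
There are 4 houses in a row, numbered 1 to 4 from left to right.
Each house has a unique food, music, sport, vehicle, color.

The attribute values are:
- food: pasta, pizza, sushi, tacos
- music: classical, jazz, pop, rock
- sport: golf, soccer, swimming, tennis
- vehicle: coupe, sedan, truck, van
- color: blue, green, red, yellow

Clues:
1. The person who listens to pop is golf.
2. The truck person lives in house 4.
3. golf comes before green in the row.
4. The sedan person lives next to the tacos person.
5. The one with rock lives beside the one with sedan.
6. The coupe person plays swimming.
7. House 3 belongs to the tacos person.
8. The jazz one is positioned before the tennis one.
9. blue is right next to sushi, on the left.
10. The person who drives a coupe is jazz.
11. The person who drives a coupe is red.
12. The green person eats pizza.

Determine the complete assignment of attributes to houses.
Solution:

House | Food | Music | Sport | Vehicle | Color
----------------------------------------------
  1   | pasta | rock | soccer | van | blue
  2   | sushi | pop | golf | sedan | yellow
  3   | tacos | jazz | swimming | coupe | red
  4   | pizza | classical | tennis | truck | green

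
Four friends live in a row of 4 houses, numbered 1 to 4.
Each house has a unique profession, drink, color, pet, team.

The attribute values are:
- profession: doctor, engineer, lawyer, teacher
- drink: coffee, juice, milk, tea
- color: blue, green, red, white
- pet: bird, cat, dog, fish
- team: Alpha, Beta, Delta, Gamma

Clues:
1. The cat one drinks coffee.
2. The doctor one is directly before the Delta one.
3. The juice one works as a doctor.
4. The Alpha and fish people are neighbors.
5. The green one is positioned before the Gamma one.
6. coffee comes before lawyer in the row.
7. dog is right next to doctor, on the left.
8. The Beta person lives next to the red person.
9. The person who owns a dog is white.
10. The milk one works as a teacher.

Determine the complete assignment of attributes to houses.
Solution:

House | Profession | Drink | Color | Pet | Team
-----------------------------------------------
  1   | teacher | milk | white | dog | Alpha
  2   | doctor | juice | green | fish | Beta
  3   | engineer | coffee | red | cat | Delta
  4   | lawyer | tea | blue | bird | Gamma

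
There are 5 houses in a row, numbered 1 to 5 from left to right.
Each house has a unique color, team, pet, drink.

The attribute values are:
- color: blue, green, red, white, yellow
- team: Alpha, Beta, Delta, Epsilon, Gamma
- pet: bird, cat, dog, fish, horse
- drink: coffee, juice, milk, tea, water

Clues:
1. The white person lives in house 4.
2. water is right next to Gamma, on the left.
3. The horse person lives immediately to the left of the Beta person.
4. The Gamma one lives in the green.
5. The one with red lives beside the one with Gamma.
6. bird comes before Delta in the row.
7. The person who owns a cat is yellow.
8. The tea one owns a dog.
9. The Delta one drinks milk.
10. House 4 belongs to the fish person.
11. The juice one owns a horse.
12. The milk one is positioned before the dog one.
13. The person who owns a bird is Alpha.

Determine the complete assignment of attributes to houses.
Solution:

House | Color | Team | Pet | Drink
----------------------------------
  1   | red | Alpha | bird | water
  2   | green | Gamma | horse | juice
  3   | yellow | Beta | cat | coffee
  4   | white | Delta | fish | milk
  5   | blue | Epsilon | dog | tea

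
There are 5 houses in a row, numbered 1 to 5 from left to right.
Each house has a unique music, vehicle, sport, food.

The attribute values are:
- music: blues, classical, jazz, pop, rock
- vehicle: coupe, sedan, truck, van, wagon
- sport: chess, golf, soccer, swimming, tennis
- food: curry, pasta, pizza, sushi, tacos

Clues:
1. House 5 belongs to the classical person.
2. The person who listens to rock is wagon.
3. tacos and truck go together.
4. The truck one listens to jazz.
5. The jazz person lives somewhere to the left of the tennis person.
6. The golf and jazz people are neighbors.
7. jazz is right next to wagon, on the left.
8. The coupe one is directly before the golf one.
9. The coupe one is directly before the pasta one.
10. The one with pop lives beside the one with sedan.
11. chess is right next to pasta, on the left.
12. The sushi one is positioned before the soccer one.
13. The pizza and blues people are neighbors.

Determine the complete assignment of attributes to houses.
Solution:

House | Music | Vehicle | Sport | Food
--------------------------------------
  1   | pop | coupe | chess | pizza
  2   | blues | sedan | golf | pasta
  3   | jazz | truck | swimming | tacos
  4   | rock | wagon | tennis | sushi
  5   | classical | van | soccer | curry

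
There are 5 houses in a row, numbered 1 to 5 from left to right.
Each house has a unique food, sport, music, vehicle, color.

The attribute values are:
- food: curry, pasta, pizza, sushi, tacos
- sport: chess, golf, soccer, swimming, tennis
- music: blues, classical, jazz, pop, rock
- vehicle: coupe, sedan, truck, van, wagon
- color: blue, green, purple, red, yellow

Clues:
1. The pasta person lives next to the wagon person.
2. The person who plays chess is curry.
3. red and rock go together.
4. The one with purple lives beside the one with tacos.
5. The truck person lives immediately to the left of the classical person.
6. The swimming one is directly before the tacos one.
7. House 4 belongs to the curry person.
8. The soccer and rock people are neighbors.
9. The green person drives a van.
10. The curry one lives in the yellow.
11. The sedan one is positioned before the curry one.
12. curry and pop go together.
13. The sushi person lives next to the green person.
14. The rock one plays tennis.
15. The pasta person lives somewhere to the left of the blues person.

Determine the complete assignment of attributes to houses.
Solution:

House | Food | Sport | Music | Vehicle | Color
----------------------------------------------
  1   | sushi | swimming | jazz | truck | purple
  2   | tacos | soccer | classical | van | green
  3   | pasta | tennis | rock | sedan | red
  4   | curry | chess | pop | wagon | yellow
  5   | pizza | golf | blues | coupe | blue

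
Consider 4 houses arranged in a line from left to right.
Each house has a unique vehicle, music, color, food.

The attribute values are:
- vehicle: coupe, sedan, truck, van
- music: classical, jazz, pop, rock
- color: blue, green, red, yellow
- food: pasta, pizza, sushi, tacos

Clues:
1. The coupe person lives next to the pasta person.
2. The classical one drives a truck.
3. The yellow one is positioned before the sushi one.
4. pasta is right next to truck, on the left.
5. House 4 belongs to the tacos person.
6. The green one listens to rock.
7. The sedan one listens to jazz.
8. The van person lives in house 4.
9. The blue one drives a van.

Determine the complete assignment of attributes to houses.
Solution:

House | Vehicle | Music | Color | Food
--------------------------------------
  1   | coupe | rock | green | pizza
  2   | sedan | jazz | yellow | pasta
  3   | truck | classical | red | sushi
  4   | van | pop | blue | tacos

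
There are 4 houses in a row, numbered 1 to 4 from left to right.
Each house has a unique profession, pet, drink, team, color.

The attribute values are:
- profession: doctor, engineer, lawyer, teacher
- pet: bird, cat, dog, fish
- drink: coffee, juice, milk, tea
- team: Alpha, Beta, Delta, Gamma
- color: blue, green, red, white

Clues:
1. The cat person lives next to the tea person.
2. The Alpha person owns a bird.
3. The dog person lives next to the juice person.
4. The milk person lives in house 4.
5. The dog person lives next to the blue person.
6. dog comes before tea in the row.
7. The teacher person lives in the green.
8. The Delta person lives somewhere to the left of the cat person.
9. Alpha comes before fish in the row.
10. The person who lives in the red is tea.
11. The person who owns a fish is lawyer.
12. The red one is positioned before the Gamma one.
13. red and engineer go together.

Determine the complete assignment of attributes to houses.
Solution:

House | Profession | Pet | Drink | Team | Color
-----------------------------------------------
  1   | teacher | dog | coffee | Delta | green
  2   | doctor | cat | juice | Beta | blue
  3   | engineer | bird | tea | Alpha | red
  4   | lawyer | fish | milk | Gamma | white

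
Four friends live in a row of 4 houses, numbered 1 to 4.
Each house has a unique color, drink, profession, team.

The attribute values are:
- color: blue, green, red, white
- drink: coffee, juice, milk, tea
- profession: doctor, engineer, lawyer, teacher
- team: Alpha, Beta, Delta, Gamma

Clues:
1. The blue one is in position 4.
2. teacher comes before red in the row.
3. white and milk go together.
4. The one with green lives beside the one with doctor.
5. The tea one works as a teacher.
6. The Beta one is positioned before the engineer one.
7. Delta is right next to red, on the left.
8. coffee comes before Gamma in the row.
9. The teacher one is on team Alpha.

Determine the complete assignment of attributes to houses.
Solution:

House | Color | Drink | Profession | Team
-----------------------------------------
  1   | green | tea | teacher | Alpha
  2   | white | milk | doctor | Delta
  3   | red | coffee | lawyer | Beta
  4   | blue | juice | engineer | Gamma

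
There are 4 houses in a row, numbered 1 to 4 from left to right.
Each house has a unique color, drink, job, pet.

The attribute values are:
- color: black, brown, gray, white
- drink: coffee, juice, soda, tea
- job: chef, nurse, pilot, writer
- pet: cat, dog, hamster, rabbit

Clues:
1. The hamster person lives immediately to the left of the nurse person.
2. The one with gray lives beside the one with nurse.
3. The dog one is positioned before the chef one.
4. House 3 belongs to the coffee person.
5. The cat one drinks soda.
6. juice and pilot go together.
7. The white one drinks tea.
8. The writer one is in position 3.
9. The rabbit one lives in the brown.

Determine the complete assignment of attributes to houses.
Solution:

House | Color | Drink | Job | Pet
---------------------------------
  1   | gray | juice | pilot | hamster
  2   | white | tea | nurse | dog
  3   | brown | coffee | writer | rabbit
  4   | black | soda | chef | cat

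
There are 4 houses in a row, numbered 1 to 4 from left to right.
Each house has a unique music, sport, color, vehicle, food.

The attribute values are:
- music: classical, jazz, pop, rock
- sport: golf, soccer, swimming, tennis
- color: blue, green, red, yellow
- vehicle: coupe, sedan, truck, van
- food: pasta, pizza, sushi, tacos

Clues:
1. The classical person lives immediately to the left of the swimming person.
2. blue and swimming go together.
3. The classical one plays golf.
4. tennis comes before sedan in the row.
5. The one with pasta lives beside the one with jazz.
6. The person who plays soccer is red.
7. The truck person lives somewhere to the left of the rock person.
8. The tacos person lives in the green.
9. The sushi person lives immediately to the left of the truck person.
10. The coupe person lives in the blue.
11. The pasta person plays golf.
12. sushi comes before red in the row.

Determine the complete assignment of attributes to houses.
Solution:

House | Music | Sport | Color | Vehicle | Food
----------------------------------------------
  1   | classical | golf | yellow | van | pasta
  2   | jazz | swimming | blue | coupe | sushi
  3   | pop | tennis | green | truck | tacos
  4   | rock | soccer | red | sedan | pizza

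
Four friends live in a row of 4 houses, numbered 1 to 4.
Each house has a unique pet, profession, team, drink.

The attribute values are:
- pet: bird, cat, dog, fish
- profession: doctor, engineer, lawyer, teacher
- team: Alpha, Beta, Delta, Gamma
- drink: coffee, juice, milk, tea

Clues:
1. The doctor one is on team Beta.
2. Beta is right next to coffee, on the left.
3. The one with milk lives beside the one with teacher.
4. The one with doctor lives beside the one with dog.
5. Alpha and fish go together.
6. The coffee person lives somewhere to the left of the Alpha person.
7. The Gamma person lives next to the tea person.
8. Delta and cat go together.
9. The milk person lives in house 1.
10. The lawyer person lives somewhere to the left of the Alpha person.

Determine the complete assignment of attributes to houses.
Solution:

House | Pet | Profession | Team | Drink
---------------------------------------
  1   | bird | doctor | Beta | milk
  2   | dog | teacher | Gamma | coffee
  3   | cat | lawyer | Delta | tea
  4   | fish | engineer | Alpha | juice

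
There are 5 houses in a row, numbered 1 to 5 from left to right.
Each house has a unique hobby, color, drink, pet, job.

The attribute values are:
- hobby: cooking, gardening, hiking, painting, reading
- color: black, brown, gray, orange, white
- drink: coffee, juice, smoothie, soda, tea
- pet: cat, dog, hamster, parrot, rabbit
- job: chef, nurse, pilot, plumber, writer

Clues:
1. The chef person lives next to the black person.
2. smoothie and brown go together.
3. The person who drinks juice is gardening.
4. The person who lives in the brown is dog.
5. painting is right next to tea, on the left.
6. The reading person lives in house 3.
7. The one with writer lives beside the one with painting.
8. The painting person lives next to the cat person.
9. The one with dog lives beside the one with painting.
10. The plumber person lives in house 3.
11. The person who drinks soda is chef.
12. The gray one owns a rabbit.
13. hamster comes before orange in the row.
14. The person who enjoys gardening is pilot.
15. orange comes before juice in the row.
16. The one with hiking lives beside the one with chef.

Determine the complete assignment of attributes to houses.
Solution:

House | Hobby | Color | Drink | Pet | Job
-----------------------------------------
  1   | hiking | brown | smoothie | dog | writer
  2   | painting | white | soda | hamster | chef
  3   | reading | black | tea | cat | plumber
  4   | cooking | orange | coffee | parrot | nurse
  5   | gardening | gray | juice | rabbit | pilot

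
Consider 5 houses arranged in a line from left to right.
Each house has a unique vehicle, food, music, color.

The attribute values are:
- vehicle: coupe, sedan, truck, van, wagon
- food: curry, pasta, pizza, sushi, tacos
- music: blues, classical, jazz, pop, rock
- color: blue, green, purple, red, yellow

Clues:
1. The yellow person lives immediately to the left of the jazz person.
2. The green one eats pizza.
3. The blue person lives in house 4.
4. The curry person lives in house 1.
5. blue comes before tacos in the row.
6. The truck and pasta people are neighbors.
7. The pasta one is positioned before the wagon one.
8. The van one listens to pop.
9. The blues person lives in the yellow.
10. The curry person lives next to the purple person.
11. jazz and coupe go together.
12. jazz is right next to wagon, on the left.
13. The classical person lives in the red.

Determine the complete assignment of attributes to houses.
Solution:

House | Vehicle | Food | Music | Color
--------------------------------------
  1   | truck | curry | blues | yellow
  2   | coupe | pasta | jazz | purple
  3   | wagon | pizza | rock | green
  4   | van | sushi | pop | blue
  5   | sedan | tacos | classical | red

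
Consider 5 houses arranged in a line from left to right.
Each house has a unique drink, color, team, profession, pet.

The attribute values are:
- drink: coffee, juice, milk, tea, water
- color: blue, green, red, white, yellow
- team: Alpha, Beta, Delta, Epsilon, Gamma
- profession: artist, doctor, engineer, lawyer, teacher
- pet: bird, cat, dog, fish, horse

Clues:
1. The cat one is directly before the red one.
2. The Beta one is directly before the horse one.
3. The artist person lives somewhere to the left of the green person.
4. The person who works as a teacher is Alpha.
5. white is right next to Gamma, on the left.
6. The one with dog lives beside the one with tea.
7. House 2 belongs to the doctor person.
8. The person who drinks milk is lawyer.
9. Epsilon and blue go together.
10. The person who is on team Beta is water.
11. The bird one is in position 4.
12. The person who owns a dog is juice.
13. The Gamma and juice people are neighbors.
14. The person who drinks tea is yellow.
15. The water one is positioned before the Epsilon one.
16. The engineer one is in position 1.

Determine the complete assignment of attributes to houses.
Solution:

House | Drink | Color | Team | Profession | Pet
-----------------------------------------------
  1   | water | white | Beta | engineer | cat
  2   | coffee | red | Gamma | doctor | horse
  3   | juice | blue | Epsilon | artist | dog
  4   | tea | yellow | Alpha | teacher | bird
  5   | milk | green | Delta | lawyer | fish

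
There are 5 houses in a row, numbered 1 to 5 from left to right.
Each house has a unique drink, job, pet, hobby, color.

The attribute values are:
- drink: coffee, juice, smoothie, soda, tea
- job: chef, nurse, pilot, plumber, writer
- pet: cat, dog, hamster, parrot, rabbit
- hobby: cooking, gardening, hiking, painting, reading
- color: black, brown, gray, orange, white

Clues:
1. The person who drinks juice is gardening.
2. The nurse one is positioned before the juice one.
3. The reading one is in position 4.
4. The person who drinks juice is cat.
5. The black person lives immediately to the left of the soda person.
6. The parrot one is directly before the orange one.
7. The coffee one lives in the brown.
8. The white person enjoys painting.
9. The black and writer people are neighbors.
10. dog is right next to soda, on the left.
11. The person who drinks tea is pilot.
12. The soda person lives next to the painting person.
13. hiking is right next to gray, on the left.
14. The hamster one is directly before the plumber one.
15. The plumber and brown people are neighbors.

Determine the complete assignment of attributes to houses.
Solution:

House | Drink | Job | Pet | Hobby | Color
-----------------------------------------
  1   | tea | pilot | dog | hiking | black
  2   | soda | writer | hamster | cooking | gray
  3   | smoothie | plumber | rabbit | painting | white
  4   | coffee | nurse | parrot | reading | brown
  5   | juice | chef | cat | gardening | orange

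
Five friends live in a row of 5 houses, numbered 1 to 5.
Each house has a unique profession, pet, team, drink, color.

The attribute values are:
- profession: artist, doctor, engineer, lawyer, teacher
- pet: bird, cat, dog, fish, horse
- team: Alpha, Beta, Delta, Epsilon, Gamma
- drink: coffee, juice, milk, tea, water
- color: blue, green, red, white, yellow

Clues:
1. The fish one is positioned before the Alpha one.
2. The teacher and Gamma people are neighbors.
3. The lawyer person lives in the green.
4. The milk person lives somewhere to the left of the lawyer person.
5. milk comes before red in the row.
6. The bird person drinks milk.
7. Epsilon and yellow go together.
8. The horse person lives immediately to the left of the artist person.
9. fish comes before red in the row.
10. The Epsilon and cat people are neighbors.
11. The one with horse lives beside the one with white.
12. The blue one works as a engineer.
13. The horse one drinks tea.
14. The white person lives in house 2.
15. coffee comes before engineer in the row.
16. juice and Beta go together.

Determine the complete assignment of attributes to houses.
Solution:

House | Profession | Pet | Team | Drink | Color
-----------------------------------------------
  1   | teacher | horse | Epsilon | tea | yellow
  2   | artist | cat | Gamma | coffee | white
  3   | engineer | bird | Delta | milk | blue
  4   | lawyer | fish | Beta | juice | green
  5   | doctor | dog | Alpha | water | red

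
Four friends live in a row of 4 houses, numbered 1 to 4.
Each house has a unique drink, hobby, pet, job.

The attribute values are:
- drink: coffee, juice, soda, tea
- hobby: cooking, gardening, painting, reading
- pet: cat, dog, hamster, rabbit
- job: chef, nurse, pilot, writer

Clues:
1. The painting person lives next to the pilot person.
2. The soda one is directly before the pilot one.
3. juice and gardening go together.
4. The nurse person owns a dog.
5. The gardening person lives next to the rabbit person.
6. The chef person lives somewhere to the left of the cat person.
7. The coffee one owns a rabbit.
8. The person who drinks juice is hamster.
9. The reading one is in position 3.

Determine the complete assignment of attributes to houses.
Solution:

House | Drink | Hobby | Pet | Job
---------------------------------
  1   | soda | painting | dog | nurse
  2   | juice | gardening | hamster | pilot
  3   | coffee | reading | rabbit | chef
  4   | tea | cooking | cat | writer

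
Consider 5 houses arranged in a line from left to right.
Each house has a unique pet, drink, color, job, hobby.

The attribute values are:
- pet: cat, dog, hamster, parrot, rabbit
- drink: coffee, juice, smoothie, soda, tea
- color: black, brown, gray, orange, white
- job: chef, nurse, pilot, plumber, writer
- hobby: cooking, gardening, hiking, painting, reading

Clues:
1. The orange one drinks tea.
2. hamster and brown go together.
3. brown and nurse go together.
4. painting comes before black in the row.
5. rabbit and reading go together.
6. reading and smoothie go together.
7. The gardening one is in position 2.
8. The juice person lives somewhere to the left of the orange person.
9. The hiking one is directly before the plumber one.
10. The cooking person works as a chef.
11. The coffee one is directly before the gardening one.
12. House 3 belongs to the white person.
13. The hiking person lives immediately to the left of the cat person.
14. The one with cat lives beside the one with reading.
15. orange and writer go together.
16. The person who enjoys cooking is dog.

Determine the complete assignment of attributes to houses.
Solution:

House | Pet | Drink | Color | Job | Hobby
-----------------------------------------
  1   | hamster | coffee | brown | nurse | hiking
  2   | cat | juice | gray | plumber | gardening
  3   | rabbit | smoothie | white | pilot | reading
  4   | parrot | tea | orange | writer | painting
  5   | dog | soda | black | chef | cooking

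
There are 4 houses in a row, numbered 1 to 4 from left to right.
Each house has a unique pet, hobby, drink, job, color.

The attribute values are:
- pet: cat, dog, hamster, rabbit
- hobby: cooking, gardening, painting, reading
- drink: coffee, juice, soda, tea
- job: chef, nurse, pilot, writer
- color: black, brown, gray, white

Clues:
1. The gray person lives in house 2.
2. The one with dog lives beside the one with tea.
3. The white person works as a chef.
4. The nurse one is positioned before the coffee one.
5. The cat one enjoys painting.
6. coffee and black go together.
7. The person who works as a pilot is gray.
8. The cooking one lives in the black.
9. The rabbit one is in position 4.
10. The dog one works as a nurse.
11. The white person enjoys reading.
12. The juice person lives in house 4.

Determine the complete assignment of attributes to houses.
Solution:

House | Pet | Hobby | Drink | Job | Color
-----------------------------------------
  1   | dog | gardening | soda | nurse | brown
  2   | cat | painting | tea | pilot | gray
  3   | hamster | cooking | coffee | writer | black
  4   | rabbit | reading | juice | chef | white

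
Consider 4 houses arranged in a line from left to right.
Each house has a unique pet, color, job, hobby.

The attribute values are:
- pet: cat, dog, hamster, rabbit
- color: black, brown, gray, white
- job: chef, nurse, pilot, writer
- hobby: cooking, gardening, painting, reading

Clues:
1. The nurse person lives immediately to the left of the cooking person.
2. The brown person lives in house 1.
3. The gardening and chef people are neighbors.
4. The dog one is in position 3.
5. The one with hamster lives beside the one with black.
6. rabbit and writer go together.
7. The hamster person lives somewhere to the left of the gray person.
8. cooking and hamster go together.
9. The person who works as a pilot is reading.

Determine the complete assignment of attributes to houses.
Solution:

House | Pet | Color | Job | Hobby
---------------------------------
  1   | cat | brown | nurse | gardening
  2   | hamster | white | chef | cooking
  3   | dog | black | pilot | reading
  4   | rabbit | gray | writer | painting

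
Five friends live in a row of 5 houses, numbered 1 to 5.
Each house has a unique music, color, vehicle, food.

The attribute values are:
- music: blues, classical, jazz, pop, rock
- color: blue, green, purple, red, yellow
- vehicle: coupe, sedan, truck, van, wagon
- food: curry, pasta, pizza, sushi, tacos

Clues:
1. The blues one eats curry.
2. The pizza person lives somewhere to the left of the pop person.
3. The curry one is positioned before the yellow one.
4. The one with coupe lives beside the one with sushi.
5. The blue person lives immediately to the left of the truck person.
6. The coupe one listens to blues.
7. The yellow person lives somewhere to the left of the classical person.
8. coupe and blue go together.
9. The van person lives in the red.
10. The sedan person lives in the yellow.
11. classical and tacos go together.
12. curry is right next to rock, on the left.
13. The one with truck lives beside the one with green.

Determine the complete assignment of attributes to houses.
Solution:

House | Music | Color | Vehicle | Food
--------------------------------------
  1   | blues | blue | coupe | curry
  2   | rock | purple | truck | sushi
  3   | jazz | green | wagon | pizza
  4   | pop | yellow | sedan | pasta
  5   | classical | red | van | tacos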